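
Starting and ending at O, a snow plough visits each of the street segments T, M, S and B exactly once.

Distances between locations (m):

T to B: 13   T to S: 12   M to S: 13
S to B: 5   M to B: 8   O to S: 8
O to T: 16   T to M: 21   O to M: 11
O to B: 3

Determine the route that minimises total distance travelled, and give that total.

52 m — the shortest possible round trip.

O → T → M → S → B → O: 16+21+13+5+3 = 58
O → T → M → B → S → O: 16+21+8+5+8 = 58
O → T → S → M → B → O: 16+12+13+8+3 = 52
O → T → S → B → M → O: 16+12+5+8+11 = 52
O → T → B → M → S → O: 16+13+8+13+8 = 58
O → T → B → S → M → O: 16+13+5+13+11 = 58
O → M → T → S → B → O: 11+21+12+5+3 = 52
O → M → T → B → S → O: 11+21+13+5+8 = 58
O → M → S → T → B → O: 11+13+12+13+3 = 52
O → M → B → T → S → O: 11+8+13+12+8 = 52
O → S → T → M → B → O: 8+12+21+8+3 = 52
O → S → M → T → B → O: 8+13+21+13+3 = 58
The minimum is 52.
One optimal route: O → T → S → M → B → O (or its reverse).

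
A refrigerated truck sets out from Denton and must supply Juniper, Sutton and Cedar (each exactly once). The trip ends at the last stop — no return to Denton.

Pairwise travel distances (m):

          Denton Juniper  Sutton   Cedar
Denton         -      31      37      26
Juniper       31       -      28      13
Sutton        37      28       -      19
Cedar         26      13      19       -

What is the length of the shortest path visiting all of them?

There are 3! = 6 possible orderings.
Denton→Juniper→Sutton→Cedar: 31+28+19 = 78
Denton→Juniper→Cedar→Sutton: 31+13+19 = 63
Denton→Sutton→Juniper→Cedar: 37+28+13 = 78
Denton→Sutton→Cedar→Juniper: 37+19+13 = 69
Denton→Cedar→Juniper→Sutton: 26+13+28 = 67
Denton→Cedar→Sutton→Juniper: 26+19+28 = 73
The minimum is 63.
One shortest path: Denton → Juniper → Cedar → Sutton.

63 m — the minimum one-way total.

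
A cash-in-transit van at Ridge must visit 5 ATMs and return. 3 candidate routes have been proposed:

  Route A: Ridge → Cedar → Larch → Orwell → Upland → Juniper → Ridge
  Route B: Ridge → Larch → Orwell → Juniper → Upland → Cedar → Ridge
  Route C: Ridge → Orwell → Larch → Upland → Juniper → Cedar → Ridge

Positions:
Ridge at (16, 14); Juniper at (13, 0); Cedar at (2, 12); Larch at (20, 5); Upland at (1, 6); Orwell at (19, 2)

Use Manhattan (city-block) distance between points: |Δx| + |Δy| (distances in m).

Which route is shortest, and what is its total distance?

Route A: 16 + 25 + 4 + 22 + 18 + 17 = 102
Route B: 13 + 4 + 8 + 18 + 7 + 16 = 66
Route C: 15 + 4 + 20 + 18 + 23 + 16 = 96

66 m — Route B is the shortest.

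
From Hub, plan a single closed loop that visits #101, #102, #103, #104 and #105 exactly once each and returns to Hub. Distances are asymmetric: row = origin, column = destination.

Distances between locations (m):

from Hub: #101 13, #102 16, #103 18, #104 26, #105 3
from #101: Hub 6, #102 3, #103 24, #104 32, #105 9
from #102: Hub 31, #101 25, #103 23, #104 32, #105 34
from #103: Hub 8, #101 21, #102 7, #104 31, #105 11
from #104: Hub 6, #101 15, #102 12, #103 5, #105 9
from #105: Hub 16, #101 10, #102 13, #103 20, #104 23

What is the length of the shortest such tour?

Hub-#101-#102-#103-#104-#105-Hub: 13+3+23+31+9+16 = 95
Hub-#101-#102-#103-#105-#104-Hub: 13+3+23+11+23+6 = 79
Hub-#101-#102-#104-#103-#105-Hub: 13+3+32+5+11+16 = 80
Hub-#101-#102-#104-#105-#103-Hub: 13+3+32+9+20+8 = 85
Hub-#101-#102-#105-#103-#104-Hub: 13+3+34+20+31+6 = 107
Hub-#101-#102-#105-#104-#103-Hub: 13+3+34+23+5+8 = 86
Hub-#101-#103-#102-#104-#105-Hub: 13+24+7+32+9+16 = 101
Hub-#101-#103-#102-#105-#104-Hub: 13+24+7+34+23+6 = 107
Hub-#101-#103-#104-#102-#105-Hub: 13+24+31+12+34+16 = 130
Hub-#101-#103-#104-#105-#102-Hub: 13+24+31+9+13+31 = 121
Hub-#101-#103-#105-#102-#104-Hub: 13+24+11+13+32+6 = 99
Hub-#101-#103-#105-#104-#102-Hub: 13+24+11+23+12+31 = 114
Hub-#101-#104-#102-#103-#105-Hub: 13+32+12+23+11+16 = 107
Hub-#101-#104-#102-#105-#103-Hub: 13+32+12+34+20+8 = 119
… (106 more)
Hub-#105-#101-#102-#104-#103-Hub: 3+10+3+32+5+8 = 61  ← best
The minimum is 61.
One optimal route: Hub → #105 → #101 → #102 → #104 → #103 → Hub.

Minimum total distance: 61 m.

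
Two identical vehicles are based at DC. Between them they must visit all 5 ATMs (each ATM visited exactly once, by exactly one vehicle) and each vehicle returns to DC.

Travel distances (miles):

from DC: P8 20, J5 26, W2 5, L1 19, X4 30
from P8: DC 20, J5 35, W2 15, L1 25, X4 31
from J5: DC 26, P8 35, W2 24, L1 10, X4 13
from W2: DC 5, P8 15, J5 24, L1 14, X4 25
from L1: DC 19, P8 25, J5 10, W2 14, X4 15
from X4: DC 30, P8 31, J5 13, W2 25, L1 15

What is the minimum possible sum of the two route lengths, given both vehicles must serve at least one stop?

103 miles — the smallest possible combined total.

Try each way of splitting the stops between the two vehicles (each non-empty) and, for each split, find the best tour for each vehicle:
  {P8} + {J5, W2, L1, X4}: 40 + 72 = 112
  {J5} + {P8, W2, L1, X4}: 52 + 85 = 137
  {P8, J5} + {W2, L1, X4}: 81 + 64 = 145
  {W2} + {P8, J5, L1, X4}: 10 + 93 = 103
  {P8, W2} + {J5, L1, X4}: 40 + 72 = 112
  {J5, W2} + {P8, L1, X4}: 55 + 85 = 140
  … (15 splits in total)
Best: vehicle 1 DC → W2 → DC = 10; vehicle 2 DC → P8 → X4 → J5 → L1 → DC = 93; combined 103.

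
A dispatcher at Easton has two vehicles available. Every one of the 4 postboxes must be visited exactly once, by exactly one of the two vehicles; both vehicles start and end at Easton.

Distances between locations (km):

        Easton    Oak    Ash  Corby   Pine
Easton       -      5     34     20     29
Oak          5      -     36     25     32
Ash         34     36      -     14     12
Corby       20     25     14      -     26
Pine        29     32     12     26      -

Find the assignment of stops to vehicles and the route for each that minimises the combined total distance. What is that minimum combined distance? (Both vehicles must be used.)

85 km — the smallest possible combined total.

Try each way of splitting the stops between the two vehicles (each non-empty) and, for each split, find the best tour for each vehicle:
  {Oak} + {Ash, Corby, Pine}: 10 + 75 = 85
  {Ash} + {Oak, Corby, Pine}: 68 + 83 = 151
  {Oak, Ash} + {Corby, Pine}: 75 + 75 = 150
  {Corby} + {Oak, Ash, Pine}: 40 + 82 = 122
  {Oak, Corby} + {Ash, Pine}: 50 + 75 = 125
  {Ash, Corby} + {Oak, Pine}: 68 + 66 = 134
  … (7 splits in total)
Best: vehicle 1 Easton → Oak → Easton = 10; vehicle 2 Easton → Corby → Ash → Pine → Easton = 75; combined 85.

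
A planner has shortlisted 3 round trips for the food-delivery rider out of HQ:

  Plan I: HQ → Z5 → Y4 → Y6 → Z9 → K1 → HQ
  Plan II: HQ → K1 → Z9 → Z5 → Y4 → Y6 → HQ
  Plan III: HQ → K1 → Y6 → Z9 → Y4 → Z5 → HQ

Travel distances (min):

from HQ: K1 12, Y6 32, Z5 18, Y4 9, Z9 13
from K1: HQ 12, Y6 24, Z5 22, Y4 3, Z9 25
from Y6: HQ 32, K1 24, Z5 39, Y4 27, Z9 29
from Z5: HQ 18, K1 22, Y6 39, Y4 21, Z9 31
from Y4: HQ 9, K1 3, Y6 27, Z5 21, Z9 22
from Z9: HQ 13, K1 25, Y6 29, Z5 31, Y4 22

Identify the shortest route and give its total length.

Shortest is Plan III, total 126 min.

Plan I: 18 + 21 + 27 + 29 + 25 + 12 = 132
Plan II: 12 + 25 + 31 + 21 + 27 + 32 = 148
Plan III: 12 + 24 + 29 + 22 + 21 + 18 = 126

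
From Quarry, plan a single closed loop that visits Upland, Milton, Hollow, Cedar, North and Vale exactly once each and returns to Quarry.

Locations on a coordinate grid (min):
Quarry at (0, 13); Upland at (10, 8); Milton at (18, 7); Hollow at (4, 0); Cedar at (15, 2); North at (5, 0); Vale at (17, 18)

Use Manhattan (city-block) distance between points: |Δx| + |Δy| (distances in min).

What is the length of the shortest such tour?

82 min — the shortest possible round trip.

With 6 stops there are 6!/2 = 360 distinct round trips (a route and its reverse cost the same).
Quarry - Upland - Milton - Hollow - Cedar - North - Vale - Quarry: 15+9+21+13+12+30+22 = 122
Quarry - Upland - Milton - Hollow - Cedar - Vale - North - Quarry: 15+9+21+13+18+30+18 = 124
Quarry - Upland - Milton - Hollow - North - Cedar - Vale - Quarry: 15+9+21+1+12+18+22 = 98
Quarry - Upland - Milton - Hollow - North - Vale - Cedar - Quarry: 15+9+21+1+30+18+26 = 120
Quarry - Upland - Milton - Hollow - Vale - Cedar - North - Quarry: 15+9+21+31+18+12+18 = 124
Quarry - Upland - Milton - Hollow - Vale - North - Cedar - Quarry: 15+9+21+31+30+12+26 = 144
Quarry - Upland - Milton - Cedar - Hollow - North - Vale - Quarry: 15+9+8+13+1+30+22 = 98
Quarry - Upland - Milton - Cedar - Hollow - Vale - North - Quarry: 15+9+8+13+31+30+18 = 124
… (352 more)
Quarry - Upland - Vale - Milton - Cedar - North - Hollow - Quarry: 15+17+12+8+12+1+17 = 82  ← best
The minimum is 82.
One optimal route: Quarry → Upland → Vale → Milton → Cedar → North → Hollow → Quarry (or its reverse).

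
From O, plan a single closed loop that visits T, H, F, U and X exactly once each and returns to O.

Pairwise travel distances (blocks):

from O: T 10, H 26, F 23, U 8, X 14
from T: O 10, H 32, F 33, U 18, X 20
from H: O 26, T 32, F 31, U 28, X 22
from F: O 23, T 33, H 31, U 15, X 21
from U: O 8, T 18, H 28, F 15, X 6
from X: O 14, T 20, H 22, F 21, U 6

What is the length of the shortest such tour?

Shortest round trip = 106 blocks.

O→T→H→F→U→X→O: 10+32+31+15+6+14 = 108
O→T→H→F→X→U→O: 10+32+31+21+6+8 = 108
O→T→H→U→F→X→O: 10+32+28+15+21+14 = 120
O→T→H→U→X→F→O: 10+32+28+6+21+23 = 120
O→T→H→X→F→U→O: 10+32+22+21+15+8 = 108
O→T→H→X→U→F→O: 10+32+22+6+15+23 = 108
O→T→F→H→U→X→O: 10+33+31+28+6+14 = 122
O→T→F→H→X→U→O: 10+33+31+22+6+8 = 110
O→T→F→U→H→X→O: 10+33+15+28+22+14 = 122
O→T→F→U→X→H→O: 10+33+15+6+22+26 = 112
O→T→F→X→H→U→O: 10+33+21+22+28+8 = 122
O→T→F→X→U→H→O: 10+33+21+6+28+26 = 124
O→T→U→H→F→X→O: 10+18+28+31+21+14 = 122
O→T→U→H→X→F→O: 10+18+28+22+21+23 = 122
… (46 more)
O→T→X→H→F→U→O: 10+20+22+31+15+8 = 106  ← best
The minimum is 106.
One optimal route: O → T → X → H → F → U → O (or its reverse).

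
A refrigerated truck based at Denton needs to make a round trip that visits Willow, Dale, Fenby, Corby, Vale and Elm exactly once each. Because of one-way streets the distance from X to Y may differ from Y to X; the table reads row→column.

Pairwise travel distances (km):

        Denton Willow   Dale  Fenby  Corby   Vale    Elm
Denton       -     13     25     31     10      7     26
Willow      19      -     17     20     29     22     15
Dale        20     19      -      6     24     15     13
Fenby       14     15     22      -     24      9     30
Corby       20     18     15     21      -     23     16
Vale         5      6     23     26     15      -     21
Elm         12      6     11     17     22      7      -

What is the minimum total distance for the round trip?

Shortest round trip = 69 km.

Denton-Willow-Dale-Fenby-Corby-Vale-Elm-Denton: 13+17+6+24+23+21+12 = 116
Denton-Willow-Dale-Fenby-Corby-Elm-Vale-Denton: 13+17+6+24+16+7+5 = 88
Denton-Willow-Dale-Fenby-Vale-Corby-Elm-Denton: 13+17+6+9+15+16+12 = 88
Denton-Willow-Dale-Fenby-Vale-Elm-Corby-Denton: 13+17+6+9+21+22+20 = 108
Denton-Willow-Dale-Fenby-Elm-Corby-Vale-Denton: 13+17+6+30+22+23+5 = 116
Denton-Willow-Dale-Fenby-Elm-Vale-Corby-Denton: 13+17+6+30+7+15+20 = 108
Denton-Willow-Dale-Corby-Fenby-Vale-Elm-Denton: 13+17+24+21+9+21+12 = 117
Denton-Willow-Dale-Corby-Fenby-Elm-Vale-Denton: 13+17+24+21+30+7+5 = 117
… (712 more)
Denton-Corby-Elm-Willow-Dale-Fenby-Vale-Denton: 10+16+6+17+6+9+5 = 69  ← best
The minimum is 69.
One optimal route: Denton → Corby → Elm → Willow → Dale → Fenby → Vale → Denton.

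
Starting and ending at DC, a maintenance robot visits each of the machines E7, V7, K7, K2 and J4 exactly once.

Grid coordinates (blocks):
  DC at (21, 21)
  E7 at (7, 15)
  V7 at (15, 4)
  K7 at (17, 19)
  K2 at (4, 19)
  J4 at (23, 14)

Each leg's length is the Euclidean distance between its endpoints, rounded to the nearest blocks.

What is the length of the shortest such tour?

There are 60 distinct closed tours to check (reversals are equivalent).
DC - E7 - V7 - K7 - K2 - J4 - DC: 15+14+15+13+20+7 = 84
DC - E7 - V7 - K7 - J4 - K2 - DC: 15+14+15+8+20+17 = 89
DC - E7 - V7 - K2 - K7 - J4 - DC: 15+14+19+13+8+7 = 76
DC - E7 - V7 - K2 - J4 - K7 - DC: 15+14+19+20+8+4 = 80
DC - E7 - V7 - J4 - K7 - K2 - DC: 15+14+13+8+13+17 = 80
DC - E7 - V7 - J4 - K2 - K7 - DC: 15+14+13+20+13+4 = 79
DC - E7 - K7 - V7 - K2 - J4 - DC: 15+11+15+19+20+7 = 87
DC - E7 - K7 - V7 - J4 - K2 - DC: 15+11+15+13+20+17 = 91
DC - E7 - K7 - K2 - V7 - J4 - DC: 15+11+13+19+13+7 = 78
DC - E7 - K7 - K2 - J4 - V7 - DC: 15+11+13+20+13+18 = 90
DC - E7 - K7 - J4 - V7 - K2 - DC: 15+11+8+13+19+17 = 83
DC - E7 - K7 - J4 - K2 - V7 - DC: 15+11+8+20+19+18 = 91
DC - E7 - K2 - V7 - K7 - J4 - DC: 15+5+19+15+8+7 = 69
DC - E7 - K2 - V7 - J4 - K7 - DC: 15+5+19+13+8+4 = 64
… (46 more)
DC - K7 - K2 - E7 - V7 - J4 - DC: 4+13+5+14+13+7 = 56  ← best
The minimum is 56.
One optimal route: DC → K7 → K2 → E7 → V7 → J4 → DC (or its reverse).

Shortest round trip = 56 blocks.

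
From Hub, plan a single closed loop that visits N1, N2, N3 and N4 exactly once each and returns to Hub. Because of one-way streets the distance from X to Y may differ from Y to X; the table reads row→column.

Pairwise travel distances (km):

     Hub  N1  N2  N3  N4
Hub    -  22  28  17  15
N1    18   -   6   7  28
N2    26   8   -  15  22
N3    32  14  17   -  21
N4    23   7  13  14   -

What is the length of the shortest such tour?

72 km — the shortest possible round trip.

Hub→N1→N2→N3→N4→Hub: 22+6+15+21+23 = 87
Hub→N1→N2→N4→N3→Hub: 22+6+22+14+32 = 96
Hub→N1→N3→N2→N4→Hub: 22+7+17+22+23 = 91
Hub→N1→N3→N4→N2→Hub: 22+7+21+13+26 = 89
Hub→N1→N4→N2→N3→Hub: 22+28+13+15+32 = 110
Hub→N1→N4→N3→N2→Hub: 22+28+14+17+26 = 107
Hub→N2→N1→N3→N4→Hub: 28+8+7+21+23 = 87
Hub→N2→N1→N4→N3→Hub: 28+8+28+14+32 = 110
Hub→N2→N3→N1→N4→Hub: 28+15+14+28+23 = 108
Hub→N2→N3→N4→N1→Hub: 28+15+21+7+18 = 89
Hub→N2→N4→N1→N3→Hub: 28+22+7+7+32 = 96
Hub→N2→N4→N3→N1→Hub: 28+22+14+14+18 = 96
Hub→N3→N1→N2→N4→Hub: 17+14+6+22+23 = 82
Hub→N3→N1→N4→N2→Hub: 17+14+28+13+26 = 98
… (10 more)
Hub→N4→N1→N3→N2→Hub: 15+7+7+17+26 = 72  ← best
The minimum is 72.
One optimal route: Hub → N4 → N1 → N3 → N2 → Hub.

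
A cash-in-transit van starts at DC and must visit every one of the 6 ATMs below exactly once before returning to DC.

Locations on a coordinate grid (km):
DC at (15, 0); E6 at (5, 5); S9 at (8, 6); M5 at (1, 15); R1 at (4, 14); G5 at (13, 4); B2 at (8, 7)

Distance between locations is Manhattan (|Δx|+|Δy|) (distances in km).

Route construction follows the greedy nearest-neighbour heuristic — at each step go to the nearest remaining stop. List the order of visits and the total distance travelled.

From DC: distances to unvisited — G5=6, S9=13, B2=14, E6=15, R1=25, M5=29. Nearest is G5 (6).
From G5: distances to unvisited — S9=7, B2=8, E6=9, R1=19, M5=23. Nearest is S9 (7).
From S9: distances to unvisited — B2=1, E6=4, R1=12, M5=16. Nearest is B2 (1).
From B2: distances to unvisited — E6=5, R1=11, M5=15. Nearest is E6 (5).
From E6: distances to unvisited — R1=10, M5=14. Nearest is R1 (10).
From R1: distances to unvisited — M5=4. Nearest is M5 (4).
Return M5→DC: 29.
Total = 6 + 7 + 1 + 5 + 10 + 4 + 29 = 62.

Total distance 62 km via the nearest-neighbour route DC → G5 → S9 → B2 → E6 → R1 → M5 → DC.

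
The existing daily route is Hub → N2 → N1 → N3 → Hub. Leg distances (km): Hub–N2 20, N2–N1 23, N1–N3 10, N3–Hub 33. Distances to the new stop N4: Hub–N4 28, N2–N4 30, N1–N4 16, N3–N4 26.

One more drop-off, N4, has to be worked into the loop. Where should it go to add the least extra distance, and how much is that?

Insertion cost between consecutive stops i–j is d(i,N4) + d(N4,j) − d(i,j):
  between Hub and N2: 28 + 30 − 20 = 38
  between N2 and N1: 30 + 16 − 23 = 23
  between N1 and N3: 16 + 26 − 10 = 32
  between N3 and Hub: 26 + 28 − 33 = 21
Cheapest insertion is between N3 and Hub, adding 21.
New total = 86 + 21 = 107.

Minimum extra distance: 21 km, inserting N4 between N3 and Hub.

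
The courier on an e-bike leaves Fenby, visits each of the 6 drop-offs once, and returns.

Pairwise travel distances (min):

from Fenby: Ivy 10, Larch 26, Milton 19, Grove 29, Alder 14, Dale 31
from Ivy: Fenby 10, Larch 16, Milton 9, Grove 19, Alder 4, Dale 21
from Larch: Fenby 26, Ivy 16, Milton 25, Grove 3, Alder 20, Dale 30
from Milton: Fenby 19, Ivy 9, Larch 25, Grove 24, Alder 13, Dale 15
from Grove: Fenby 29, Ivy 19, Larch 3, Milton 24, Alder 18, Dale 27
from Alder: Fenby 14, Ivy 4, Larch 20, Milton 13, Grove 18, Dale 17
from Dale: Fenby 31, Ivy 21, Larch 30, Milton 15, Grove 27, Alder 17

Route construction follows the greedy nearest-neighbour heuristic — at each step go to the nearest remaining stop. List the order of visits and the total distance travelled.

Total distance 98 min via the nearest-neighbour route Fenby → Ivy → Alder → Milton → Dale → Grove → Larch → Fenby.

At Fenby the remaining stops are Ivy 10, Alder 14, Milton 19, Larch 26, Grove 29, Dale 31; go to Ivy.
At Ivy the remaining stops are Alder 4, Milton 9, Larch 16, Grove 19, Dale 21; go to Alder.
At Alder the remaining stops are Milton 13, Dale 17, Grove 18, Larch 20; go to Milton.
At Milton the remaining stops are Dale 15, Grove 24, Larch 25; go to Dale.
At Dale the remaining stops are Grove 27, Larch 30; go to Grove.
At Grove the remaining stops are Larch 3; go to Larch.
Return Larch→Fenby: 26.
Total = 10 + 4 + 13 + 15 + 27 + 3 + 26 = 98.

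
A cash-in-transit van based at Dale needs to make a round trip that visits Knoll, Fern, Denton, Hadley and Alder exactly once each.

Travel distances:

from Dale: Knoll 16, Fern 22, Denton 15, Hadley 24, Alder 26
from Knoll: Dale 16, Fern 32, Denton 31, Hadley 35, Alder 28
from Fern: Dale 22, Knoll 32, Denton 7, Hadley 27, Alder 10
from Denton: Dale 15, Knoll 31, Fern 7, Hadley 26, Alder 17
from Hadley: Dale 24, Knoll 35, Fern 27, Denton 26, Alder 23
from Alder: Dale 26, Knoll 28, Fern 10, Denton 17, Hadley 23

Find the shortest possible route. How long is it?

With 5 stops there are 5!/2 = 60 distinct round trips (a route and its reverse cost the same).
Dale-Knoll-Fern-Denton-Hadley-Alder-Dale: 16+32+7+26+23+26 = 130
Dale-Knoll-Fern-Denton-Alder-Hadley-Dale: 16+32+7+17+23+24 = 119
Dale-Knoll-Fern-Hadley-Denton-Alder-Dale: 16+32+27+26+17+26 = 144
Dale-Knoll-Fern-Hadley-Alder-Denton-Dale: 16+32+27+23+17+15 = 130
Dale-Knoll-Fern-Alder-Denton-Hadley-Dale: 16+32+10+17+26+24 = 125
Dale-Knoll-Fern-Alder-Hadley-Denton-Dale: 16+32+10+23+26+15 = 122
Dale-Knoll-Denton-Fern-Hadley-Alder-Dale: 16+31+7+27+23+26 = 130
Dale-Knoll-Denton-Fern-Alder-Hadley-Dale: 16+31+7+10+23+24 = 111
Dale-Knoll-Denton-Hadley-Fern-Alder-Dale: 16+31+26+27+10+26 = 136
Dale-Knoll-Denton-Hadley-Alder-Fern-Dale: 16+31+26+23+10+22 = 128
Dale-Knoll-Denton-Alder-Fern-Hadley-Dale: 16+31+17+10+27+24 = 125
Dale-Knoll-Denton-Alder-Hadley-Fern-Dale: 16+31+17+23+27+22 = 136
Dale-Knoll-Hadley-Fern-Denton-Alder-Dale: 16+35+27+7+17+26 = 128
Dale-Knoll-Hadley-Fern-Alder-Denton-Dale: 16+35+27+10+17+15 = 120
… (46 more)
Dale-Knoll-Hadley-Alder-Fern-Denton-Dale: 16+35+23+10+7+15 = 106  ← best
The minimum is 106.
One optimal route: Dale → Knoll → Hadley → Alder → Fern → Denton → Dale (or its reverse).

Minimum total distance: 106.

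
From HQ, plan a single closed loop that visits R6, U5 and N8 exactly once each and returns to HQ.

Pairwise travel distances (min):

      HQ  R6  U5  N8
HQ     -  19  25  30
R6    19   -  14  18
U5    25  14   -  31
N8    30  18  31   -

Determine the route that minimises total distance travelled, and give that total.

87 min — the shortest possible round trip.

There are 3 distinct closed tours to check (reversals are equivalent).
HQ-R6-U5-N8-HQ: 19+14+31+30 = 94
HQ-R6-N8-U5-HQ: 19+18+31+25 = 93
HQ-U5-R6-N8-HQ: 25+14+18+30 = 87
The minimum is 87.
One optimal route: HQ → U5 → R6 → N8 → HQ (or its reverse).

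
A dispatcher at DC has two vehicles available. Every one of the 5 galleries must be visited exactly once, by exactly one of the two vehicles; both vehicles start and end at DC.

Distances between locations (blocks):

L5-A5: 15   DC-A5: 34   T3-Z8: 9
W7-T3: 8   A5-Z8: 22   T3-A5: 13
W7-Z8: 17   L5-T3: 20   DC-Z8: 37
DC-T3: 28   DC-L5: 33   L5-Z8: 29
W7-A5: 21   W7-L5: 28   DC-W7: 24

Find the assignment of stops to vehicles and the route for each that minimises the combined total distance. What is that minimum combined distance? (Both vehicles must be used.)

Check every non-empty split of the stops between the two vehicles; for each half take its own optimal tour:
  {W7} + {L5, T3, A5, Z8}: 48 + 107 = 155
  {L5} + {W7, T3, A5, Z8}: 66 + 97 = 163
  {W7, L5} + {T3, A5, Z8}: 85 + 93 = 178
  {T3} + {W7, L5, A5, Z8}: 56 + 111 = 167
  {W7, T3} + {L5, A5, Z8}: 60 + 107 = 167
  {L5, T3} + {W7, A5, Z8}: 81 + 97 = 178
  … (15 splits in total)
Best: vehicle 1 DC → W7 → DC = 48; vehicle 2 DC → L5 → A5 → T3 → Z8 → DC = 107; combined 155.

155 blocks — the smallest possible combined total.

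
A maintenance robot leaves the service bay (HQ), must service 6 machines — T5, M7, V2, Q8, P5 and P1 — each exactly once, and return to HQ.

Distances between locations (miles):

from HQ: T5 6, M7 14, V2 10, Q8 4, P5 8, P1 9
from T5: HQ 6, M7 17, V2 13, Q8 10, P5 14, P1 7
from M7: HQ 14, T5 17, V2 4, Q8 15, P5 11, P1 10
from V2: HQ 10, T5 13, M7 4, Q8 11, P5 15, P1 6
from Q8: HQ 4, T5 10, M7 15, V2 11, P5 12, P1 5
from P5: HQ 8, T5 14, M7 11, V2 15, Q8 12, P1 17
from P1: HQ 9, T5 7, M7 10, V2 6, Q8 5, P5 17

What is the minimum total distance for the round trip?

50 miles — the shortest possible round trip.

There are 360 distinct closed tours to check (reversals are equivalent).
HQ-T5-M7-V2-Q8-P5-P1-HQ: 6+17+4+11+12+17+9 = 76
HQ-T5-M7-V2-Q8-P1-P5-HQ: 6+17+4+11+5+17+8 = 68
HQ-T5-M7-V2-P5-Q8-P1-HQ: 6+17+4+15+12+5+9 = 68
HQ-T5-M7-V2-P5-P1-Q8-HQ: 6+17+4+15+17+5+4 = 68
HQ-T5-M7-V2-P1-Q8-P5-HQ: 6+17+4+6+5+12+8 = 58
HQ-T5-M7-V2-P1-P5-Q8-HQ: 6+17+4+6+17+12+4 = 66
HQ-T5-M7-Q8-V2-P5-P1-HQ: 6+17+15+11+15+17+9 = 90
HQ-T5-M7-Q8-V2-P1-P5-HQ: 6+17+15+11+6+17+8 = 80
… (352 more)
HQ-T5-Q8-P1-V2-M7-P5-HQ: 6+10+5+6+4+11+8 = 50  ← best
The minimum is 50.
One optimal route: HQ → T5 → Q8 → P1 → V2 → M7 → P5 → HQ (or its reverse).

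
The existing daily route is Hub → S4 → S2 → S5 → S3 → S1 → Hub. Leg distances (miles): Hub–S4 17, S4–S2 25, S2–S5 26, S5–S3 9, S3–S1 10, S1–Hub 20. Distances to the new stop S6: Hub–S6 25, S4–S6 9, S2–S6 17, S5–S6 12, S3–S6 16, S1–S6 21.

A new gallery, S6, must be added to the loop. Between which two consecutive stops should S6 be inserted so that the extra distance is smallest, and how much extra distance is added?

Minimum extra distance: 1 miles, inserting S6 between S4 and S2.

Insertion cost between consecutive stops i–j is d(i,S6) + d(S6,j) − d(i,j):
  between Hub and S4: 25 + 9 − 17 = 17
  between S4 and S2: 9 + 17 − 25 = 1
  between S2 and S5: 17 + 12 − 26 = 3
  between S5 and S3: 12 + 16 − 9 = 19
  between S3 and S1: 16 + 21 − 10 = 27
  between S1 and Hub: 21 + 25 − 20 = 26
Cheapest insertion is between S4 and S2, adding 1.
New total = 107 + 1 = 108.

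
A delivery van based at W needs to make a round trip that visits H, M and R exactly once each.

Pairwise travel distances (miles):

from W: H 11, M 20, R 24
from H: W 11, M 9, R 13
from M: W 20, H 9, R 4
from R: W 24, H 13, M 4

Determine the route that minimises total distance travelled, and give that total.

48 miles — the shortest possible round trip.

With 3 stops there are 3!/2 = 3 distinct round trips (a route and its reverse cost the same).
W → H → M → R → W: 11+9+4+24 = 48
W → H → R → M → W: 11+13+4+20 = 48
W → M → H → R → W: 20+9+13+24 = 66
The minimum is 48.
One optimal route: W → H → M → R → W (or its reverse).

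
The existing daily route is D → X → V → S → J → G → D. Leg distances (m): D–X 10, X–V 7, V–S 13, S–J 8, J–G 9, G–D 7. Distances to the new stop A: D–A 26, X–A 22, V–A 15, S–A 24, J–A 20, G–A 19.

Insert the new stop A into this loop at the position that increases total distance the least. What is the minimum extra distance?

Insertion cost between consecutive stops i–j is d(i,A) + d(A,j) − d(i,j):
  between D and X: 26 + 22 − 10 = 38
  between X and V: 22 + 15 − 7 = 30
  between V and S: 15 + 24 − 13 = 26
  between S and J: 24 + 20 − 8 = 36
  between J and G: 20 + 19 − 9 = 30
  between G and D: 19 + 26 − 7 = 38
Cheapest insertion is between V and S, adding 26.
New total = 54 + 26 = 80.

Adding 26 m by placing A on the V–S leg.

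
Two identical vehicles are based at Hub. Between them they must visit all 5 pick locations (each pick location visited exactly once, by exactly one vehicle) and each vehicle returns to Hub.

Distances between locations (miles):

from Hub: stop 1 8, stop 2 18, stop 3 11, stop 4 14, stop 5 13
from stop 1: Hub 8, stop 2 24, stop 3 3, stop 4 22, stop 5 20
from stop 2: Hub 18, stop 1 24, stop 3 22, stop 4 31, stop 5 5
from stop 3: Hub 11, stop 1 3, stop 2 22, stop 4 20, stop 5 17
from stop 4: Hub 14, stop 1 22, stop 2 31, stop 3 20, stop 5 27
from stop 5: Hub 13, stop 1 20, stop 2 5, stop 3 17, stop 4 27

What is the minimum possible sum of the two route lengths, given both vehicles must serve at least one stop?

Check every non-empty split of the stops between the two vehicles; for each half take its own optimal tour:
  {stop 1} + {stop 2, stop 3, stop 4, stop 5}: 16 + 74 = 90
  {stop 2} + {stop 1, stop 3, stop 4, stop 5}: 36 + 69 = 105
  {stop 1, stop 2} + {stop 3, stop 4, stop 5}: 50 + 64 = 114
  {stop 3} + {stop 1, stop 2, stop 4, stop 5}: 22 + 78 = 100
  {stop 1, stop 3} + {stop 2, stop 4, stop 5}: 22 + 63 = 85
  {stop 2, stop 3} + {stop 1, stop 4, stop 5}: 51 + 69 = 120
  … (15 splits in total)
  {stop 4} + {stop 1, stop 2, stop 3, stop 5}: 28 + 51 = 79  ← best
Best: vehicle 1 Hub → stop 4 → Hub = 28; vehicle 2 Hub → stop 1 → stop 3 → stop 2 → stop 5 → Hub = 51; combined 79.

79 miles — the smallest possible combined total.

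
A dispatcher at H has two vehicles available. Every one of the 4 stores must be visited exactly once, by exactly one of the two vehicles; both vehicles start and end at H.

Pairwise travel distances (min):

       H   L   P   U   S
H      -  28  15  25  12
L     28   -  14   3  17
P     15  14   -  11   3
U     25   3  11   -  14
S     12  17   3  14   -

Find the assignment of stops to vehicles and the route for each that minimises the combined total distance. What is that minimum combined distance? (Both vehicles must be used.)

Try each way of splitting the stops between the two vehicles (each non-empty) and, for each split, find the best tour for each vehicle:
  {L} + {P, U, S}: 56 + 51 = 107
  {P} + {L, U, S}: 30 + 57 = 87
  {L, P} + {U, S}: 57 + 51 = 108
  {U} + {L, P, S}: 50 + 57 = 107
  {L, U} + {P, S}: 56 + 30 = 86
  {P, U} + {L, S}: 51 + 57 = 108
  … (7 splits in total)
  {L, P, U} + {S}: 57 + 24 = 81  ← best
Best: vehicle 1 H → L → U → P → H = 57; vehicle 2 H → S → H = 24; combined 81.

81 min — the smallest possible combined total.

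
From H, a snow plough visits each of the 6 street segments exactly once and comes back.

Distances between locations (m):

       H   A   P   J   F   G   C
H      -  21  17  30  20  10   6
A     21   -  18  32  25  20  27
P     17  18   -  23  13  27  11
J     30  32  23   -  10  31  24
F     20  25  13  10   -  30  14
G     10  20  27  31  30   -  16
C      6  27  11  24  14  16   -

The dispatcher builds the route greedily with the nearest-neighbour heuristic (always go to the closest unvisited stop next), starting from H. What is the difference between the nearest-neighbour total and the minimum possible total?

11 m longer than the optimal tour.

From H: C=6, G=10, P=17, F=20, A=21, J=30 → choose C (6).
From C: P=11, F=14, G=16, J=24, A=27 → choose P (11).
From P: F=13, A=18, J=23, G=27 → choose F (13).
From F: J=10, A=25, G=30 → choose J (10).
From J: G=31, A=32 → choose G (31).
From G: A=20 → choose A (20).
NN route H → C → P → F → J → G → A → H costs 112.
Optimal: H → G → A → P → J → F → C → H costs 101 (by enumerating all 360 distinct tours).
Excess = 112 − 101 = 11.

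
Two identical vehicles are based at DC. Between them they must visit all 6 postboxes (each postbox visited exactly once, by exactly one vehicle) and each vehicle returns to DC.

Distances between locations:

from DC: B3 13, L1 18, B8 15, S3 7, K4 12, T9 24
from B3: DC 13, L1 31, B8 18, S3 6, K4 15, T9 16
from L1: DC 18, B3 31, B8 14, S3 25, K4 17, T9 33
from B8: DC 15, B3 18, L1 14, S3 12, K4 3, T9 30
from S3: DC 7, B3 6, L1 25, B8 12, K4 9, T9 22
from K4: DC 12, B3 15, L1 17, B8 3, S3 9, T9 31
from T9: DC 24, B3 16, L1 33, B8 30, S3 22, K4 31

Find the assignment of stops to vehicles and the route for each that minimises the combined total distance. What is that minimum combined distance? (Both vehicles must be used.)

Try each way of splitting the stops between the two vehicles (each non-empty) and, for each split, find the best tour for each vehicle:
  {B3} + {L1, B8, S3, K4, T9}: 26 + 90 = 116
  {L1} + {B3, B8, S3, K4, T9}: 36 + 73 = 109
  {B3, L1} + {B8, S3, K4, T9}: 62 + 73 = 135
  {B8} + {B3, L1, S3, K4, T9}: 30 + 90 = 120
  {B3, B8} + {L1, S3, K4, T9}: 46 + 90 = 136
  {L1, B8} + {B3, S3, K4, T9}: 47 + 67 = 114
  … (31 splits in total)
  {L1, B8, K4} + {B3, S3, T9}: 47 + 53 = 100  ← best
Best: vehicle 1 DC → L1 → B8 → K4 → DC = 47; vehicle 2 DC → S3 → B3 → T9 → DC = 53; combined 100.

Minimum combined distance: 100.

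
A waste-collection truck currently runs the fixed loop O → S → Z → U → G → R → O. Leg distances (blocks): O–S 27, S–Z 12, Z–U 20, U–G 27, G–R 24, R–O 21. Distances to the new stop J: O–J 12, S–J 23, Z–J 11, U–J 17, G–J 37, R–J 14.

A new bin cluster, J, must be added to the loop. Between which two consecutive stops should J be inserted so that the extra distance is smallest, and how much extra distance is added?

Insertion cost between consecutive stops i–j is d(i,J) + d(J,j) − d(i,j):
  between O and S: 12 + 23 − 27 = 8
  between S and Z: 23 + 11 − 12 = 22
  between Z and U: 11 + 17 − 20 = 8
  between U and G: 17 + 37 − 27 = 27
  between G and R: 37 + 14 − 24 = 27
  between R and O: 14 + 12 − 21 = 5
Cheapest insertion is between R and O, adding 5.
New total = 131 + 5 = 136.

+5 blocks — insert J between R and O.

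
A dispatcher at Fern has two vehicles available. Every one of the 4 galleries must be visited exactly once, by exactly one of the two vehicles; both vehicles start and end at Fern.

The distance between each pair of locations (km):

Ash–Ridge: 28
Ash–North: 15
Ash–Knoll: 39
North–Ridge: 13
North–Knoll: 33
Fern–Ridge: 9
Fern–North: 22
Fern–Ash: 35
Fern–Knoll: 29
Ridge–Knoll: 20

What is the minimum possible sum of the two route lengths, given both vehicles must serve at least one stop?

Try each way of splitting the stops between the two vehicles (each non-empty) and, for each split, find the best tour for each vehicle:
  {Ash} + {North, Ridge, Knoll}: 70 + 84 = 154
  {North} + {Ash, Ridge, Knoll}: 44 + 103 = 147
  {Ash, North} + {Ridge, Knoll}: 72 + 58 = 130
  {Ridge} + {Ash, North, Knoll}: 18 + 105 = 123
  {Ash, Ridge} + {North, Knoll}: 72 + 84 = 156
  {North, Ridge} + {Ash, Knoll}: 44 + 103 = 147
  … (7 splits in total)
Best: vehicle 1 Fern → Ridge → Fern = 18; vehicle 2 Fern → North → Ash → Knoll → Fern = 105; combined 123.

123 km — the smallest possible combined total.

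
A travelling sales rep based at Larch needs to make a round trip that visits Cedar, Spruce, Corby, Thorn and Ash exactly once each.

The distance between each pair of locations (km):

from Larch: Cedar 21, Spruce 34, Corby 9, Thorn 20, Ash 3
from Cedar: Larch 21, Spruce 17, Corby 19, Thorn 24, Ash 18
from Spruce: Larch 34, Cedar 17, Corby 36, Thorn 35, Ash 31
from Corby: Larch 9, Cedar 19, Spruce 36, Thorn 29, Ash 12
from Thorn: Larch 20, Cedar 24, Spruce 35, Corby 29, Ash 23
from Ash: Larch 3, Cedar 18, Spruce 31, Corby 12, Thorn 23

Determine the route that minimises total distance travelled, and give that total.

Shortest round trip = 106 km.

There are 60 distinct closed tours to check (reversals are equivalent).
Larch - Cedar - Spruce - Corby - Thorn - Ash - Larch: 21+17+36+29+23+3 = 129
Larch - Cedar - Spruce - Corby - Ash - Thorn - Larch: 21+17+36+12+23+20 = 129
Larch - Cedar - Spruce - Thorn - Corby - Ash - Larch: 21+17+35+29+12+3 = 117
Larch - Cedar - Spruce - Thorn - Ash - Corby - Larch: 21+17+35+23+12+9 = 117
Larch - Cedar - Spruce - Ash - Corby - Thorn - Larch: 21+17+31+12+29+20 = 130
Larch - Cedar - Spruce - Ash - Thorn - Corby - Larch: 21+17+31+23+29+9 = 130
Larch - Cedar - Corby - Spruce - Thorn - Ash - Larch: 21+19+36+35+23+3 = 137
Larch - Cedar - Corby - Spruce - Ash - Thorn - Larch: 21+19+36+31+23+20 = 150
Larch - Cedar - Corby - Thorn - Spruce - Ash - Larch: 21+19+29+35+31+3 = 138
Larch - Cedar - Corby - Thorn - Ash - Spruce - Larch: 21+19+29+23+31+34 = 157
Larch - Cedar - Corby - Ash - Spruce - Thorn - Larch: 21+19+12+31+35+20 = 138
Larch - Cedar - Corby - Ash - Thorn - Spruce - Larch: 21+19+12+23+35+34 = 144
Larch - Cedar - Thorn - Spruce - Corby - Ash - Larch: 21+24+35+36+12+3 = 131
Larch - Cedar - Thorn - Spruce - Ash - Corby - Larch: 21+24+35+31+12+9 = 132
… (46 more)
Larch - Corby - Cedar - Spruce - Thorn - Ash - Larch: 9+19+17+35+23+3 = 106  ← best
The minimum is 106.
One optimal route: Larch → Corby → Cedar → Spruce → Thorn → Ash → Larch (or its reverse).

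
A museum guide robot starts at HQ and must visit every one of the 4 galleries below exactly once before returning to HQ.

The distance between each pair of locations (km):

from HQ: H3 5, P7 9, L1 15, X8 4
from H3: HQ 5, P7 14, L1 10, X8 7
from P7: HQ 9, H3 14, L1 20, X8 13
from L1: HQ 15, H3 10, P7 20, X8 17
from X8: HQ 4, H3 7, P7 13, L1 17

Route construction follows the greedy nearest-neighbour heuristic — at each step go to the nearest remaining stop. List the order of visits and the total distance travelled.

Total distance 50 km via the nearest-neighbour route HQ → X8 → H3 → L1 → P7 → HQ.

HQ → [X8:4 / H3:5 / P7:9 / L1:15] → X8 (4)
X8 → [H3:7 / P7:13 / L1:17] → H3 (7)
H3 → [L1:10 / P7:14] → L1 (10)
L1 → [P7:20] → P7 (20)
Return P7→HQ: 9.
Total = 4 + 7 + 10 + 20 + 9 = 50.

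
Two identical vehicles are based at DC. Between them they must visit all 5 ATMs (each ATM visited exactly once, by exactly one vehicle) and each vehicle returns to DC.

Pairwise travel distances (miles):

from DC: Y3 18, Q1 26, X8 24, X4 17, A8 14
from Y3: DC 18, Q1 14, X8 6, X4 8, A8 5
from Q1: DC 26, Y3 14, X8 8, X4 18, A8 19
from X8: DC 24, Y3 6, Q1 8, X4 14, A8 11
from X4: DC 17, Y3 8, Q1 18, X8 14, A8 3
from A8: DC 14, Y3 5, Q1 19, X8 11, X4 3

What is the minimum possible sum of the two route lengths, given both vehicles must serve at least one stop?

Check every non-empty split of the stops between the two vehicles; for each half take its own optimal tour:
  {Y3} + {Q1, X8, X4, A8}: 36 + 65 = 101
  {Q1} + {Y3, X8, X4, A8}: 52 + 55 = 107
  {Y3, Q1} + {X8, X4, A8}: 58 + 55 = 113
  {X8} + {Y3, Q1, X4, A8}: 48 + 65 = 113
  {Y3, X8} + {Q1, X4, A8}: 48 + 61 = 109
  {Q1, X8} + {Y3, X4, A8}: 58 + 43 = 101
  … (15 splits in total)
  {Y3, Q1, X8} + {X4, A8}: 58 + 34 = 92  ← best
Best: vehicle 1 DC → Y3 → X8 → Q1 → DC = 58; vehicle 2 DC → X4 → A8 → DC = 34; combined 92.

Minimum combined distance: 92 miles.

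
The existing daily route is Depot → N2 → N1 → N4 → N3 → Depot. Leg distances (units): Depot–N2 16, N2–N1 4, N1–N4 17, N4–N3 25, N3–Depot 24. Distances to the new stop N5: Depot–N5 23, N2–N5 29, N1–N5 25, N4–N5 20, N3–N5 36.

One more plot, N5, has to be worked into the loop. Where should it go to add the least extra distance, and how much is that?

Insertion cost between consecutive stops i–j is d(i,N5) + d(N5,j) − d(i,j):
  between Depot and N2: 23 + 29 − 16 = 36
  between N2 and N1: 29 + 25 − 4 = 50
  between N1 and N4: 25 + 20 − 17 = 28
  between N4 and N3: 20 + 36 − 25 = 31
  between N3 and Depot: 36 + 23 − 24 = 35
Cheapest insertion is between N1 and N4, adding 28.
New total = 86 + 28 = 114.

+28 — insert N5 between N1 and N4.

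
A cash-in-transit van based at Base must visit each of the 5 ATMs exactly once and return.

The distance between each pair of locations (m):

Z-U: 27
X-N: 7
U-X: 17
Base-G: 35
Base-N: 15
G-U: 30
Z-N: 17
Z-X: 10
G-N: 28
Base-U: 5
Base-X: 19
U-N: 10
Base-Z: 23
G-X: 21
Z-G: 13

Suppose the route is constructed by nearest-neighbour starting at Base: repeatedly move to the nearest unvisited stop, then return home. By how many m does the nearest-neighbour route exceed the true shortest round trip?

Excess over optimum: 1 m.

Base: U=5, N=15, X=19, Z=23, G=35 ⇒ U
U: N=10, X=17, Z=27, G=30 ⇒ N
N: X=7, Z=17, G=28 ⇒ X
X: Z=10, G=21 ⇒ Z
Z: G=13 ⇒ G
NN route Base → U → N → X → Z → G → Base costs 80.
Optimal: Base → Z → G → X → N → U → Base costs 79 (by enumerating all 60 distinct tours).
Excess = 80 − 79 = 1.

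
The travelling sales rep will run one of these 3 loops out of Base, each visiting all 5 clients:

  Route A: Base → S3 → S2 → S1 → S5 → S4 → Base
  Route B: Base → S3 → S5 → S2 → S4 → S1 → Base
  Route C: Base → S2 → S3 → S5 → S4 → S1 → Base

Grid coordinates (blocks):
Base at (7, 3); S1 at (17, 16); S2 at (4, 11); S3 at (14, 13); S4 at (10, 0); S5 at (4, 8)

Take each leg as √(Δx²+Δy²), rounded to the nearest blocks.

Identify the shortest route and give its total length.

65 blocks — Route A is the shortest.

Route A: 12 + 10 + 14 + 15 + 10 + 4 = 65
Route B: 12 + 11 + 3 + 13 + 17 + 16 = 72
Route C: 9 + 10 + 11 + 10 + 17 + 16 = 73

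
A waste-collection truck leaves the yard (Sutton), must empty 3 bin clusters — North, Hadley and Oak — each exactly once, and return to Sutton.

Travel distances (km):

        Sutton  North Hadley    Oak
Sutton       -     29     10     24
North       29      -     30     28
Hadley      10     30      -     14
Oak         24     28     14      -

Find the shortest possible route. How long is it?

81 km — the shortest possible round trip.

Sutton - North - Hadley - Oak - Sutton: 29+30+14+24 = 97
Sutton - North - Oak - Hadley - Sutton: 29+28+14+10 = 81
Sutton - Hadley - North - Oak - Sutton: 10+30+28+24 = 92
The minimum is 81.
One optimal route: Sutton → North → Oak → Hadley → Sutton (or its reverse).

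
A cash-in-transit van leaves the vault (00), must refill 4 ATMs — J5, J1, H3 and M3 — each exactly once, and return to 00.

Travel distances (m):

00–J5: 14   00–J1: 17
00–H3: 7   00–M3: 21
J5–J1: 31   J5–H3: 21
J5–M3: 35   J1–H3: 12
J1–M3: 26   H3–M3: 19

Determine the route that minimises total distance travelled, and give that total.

Minimum total distance: 94 m.

There are 12 distinct closed tours to check (reversals are equivalent).
00-J5-J1-H3-M3-00: 14+31+12+19+21 = 97
00-J5-J1-M3-H3-00: 14+31+26+19+7 = 97
00-J5-H3-J1-M3-00: 14+21+12+26+21 = 94
00-J5-H3-M3-J1-00: 14+21+19+26+17 = 97
00-J5-M3-J1-H3-00: 14+35+26+12+7 = 94
00-J5-M3-H3-J1-00: 14+35+19+12+17 = 97
00-J1-J5-H3-M3-00: 17+31+21+19+21 = 109
00-J1-J5-M3-H3-00: 17+31+35+19+7 = 109
00-J1-H3-J5-M3-00: 17+12+21+35+21 = 106
00-J1-M3-J5-H3-00: 17+26+35+21+7 = 106
00-H3-J5-J1-M3-00: 7+21+31+26+21 = 106
00-H3-J1-J5-M3-00: 7+12+31+35+21 = 106
The minimum is 94.
One optimal route: 00 → J5 → H3 → J1 → M3 → 00 (or its reverse).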